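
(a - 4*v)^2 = a^2 - 8*a*v + 16*v^2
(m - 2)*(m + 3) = m^2 + m - 6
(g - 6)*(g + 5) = g^2 - g - 30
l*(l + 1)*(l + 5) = l^3 + 6*l^2 + 5*l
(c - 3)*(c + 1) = c^2 - 2*c - 3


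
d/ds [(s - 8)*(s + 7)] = 2*s - 1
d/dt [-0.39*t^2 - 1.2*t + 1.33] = -0.78*t - 1.2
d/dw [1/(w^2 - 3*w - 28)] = (3 - 2*w)/(-w^2 + 3*w + 28)^2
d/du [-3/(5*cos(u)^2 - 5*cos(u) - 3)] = 15*(1 - 2*cos(u))*sin(u)/(-5*cos(u)^2 + 5*cos(u) + 3)^2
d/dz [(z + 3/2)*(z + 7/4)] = 2*z + 13/4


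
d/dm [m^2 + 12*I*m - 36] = 2*m + 12*I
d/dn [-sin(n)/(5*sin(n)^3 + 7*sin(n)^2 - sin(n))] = (10*sin(n) + 7)*cos(n)/(5*sin(n)^2 + 7*sin(n) - 1)^2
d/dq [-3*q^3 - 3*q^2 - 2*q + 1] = -9*q^2 - 6*q - 2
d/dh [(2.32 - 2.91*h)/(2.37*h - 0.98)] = (2.593668 - 6.272442*h)/(2.37*h - 0.98)^3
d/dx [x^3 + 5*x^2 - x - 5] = 3*x^2 + 10*x - 1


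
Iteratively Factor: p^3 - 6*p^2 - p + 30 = (p + 2)*(p^2 - 8*p + 15) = (p - 5)*(p + 2)*(p - 3)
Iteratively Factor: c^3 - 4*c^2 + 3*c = (c - 1)*(c^2 - 3*c) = c*(c - 1)*(c - 3)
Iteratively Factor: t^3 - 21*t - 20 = (t + 1)*(t^2 - t - 20) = (t - 5)*(t + 1)*(t + 4)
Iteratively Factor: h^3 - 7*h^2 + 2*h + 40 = (h + 2)*(h^2 - 9*h + 20) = (h - 5)*(h + 2)*(h - 4)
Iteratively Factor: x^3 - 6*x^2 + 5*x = (x - 5)*(x^2 - x) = (x - 5)*(x - 1)*(x)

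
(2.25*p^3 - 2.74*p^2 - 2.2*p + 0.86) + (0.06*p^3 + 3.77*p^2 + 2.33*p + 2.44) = 2.31*p^3 + 1.03*p^2 + 0.13*p + 3.3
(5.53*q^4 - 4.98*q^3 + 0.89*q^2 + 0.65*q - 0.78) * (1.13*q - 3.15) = 6.2489*q^5 - 23.0469*q^4 + 16.6927*q^3 - 2.069*q^2 - 2.9289*q + 2.457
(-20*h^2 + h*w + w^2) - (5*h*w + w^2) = -20*h^2 - 4*h*w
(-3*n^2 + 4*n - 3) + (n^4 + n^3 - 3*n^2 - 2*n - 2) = n^4 + n^3 - 6*n^2 + 2*n - 5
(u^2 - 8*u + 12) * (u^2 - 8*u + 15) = u^4 - 16*u^3 + 91*u^2 - 216*u + 180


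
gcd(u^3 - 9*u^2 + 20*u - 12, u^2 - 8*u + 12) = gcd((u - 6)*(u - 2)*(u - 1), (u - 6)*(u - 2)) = u^2 - 8*u + 12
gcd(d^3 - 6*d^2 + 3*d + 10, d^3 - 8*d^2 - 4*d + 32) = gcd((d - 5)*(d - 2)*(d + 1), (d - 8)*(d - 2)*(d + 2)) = d - 2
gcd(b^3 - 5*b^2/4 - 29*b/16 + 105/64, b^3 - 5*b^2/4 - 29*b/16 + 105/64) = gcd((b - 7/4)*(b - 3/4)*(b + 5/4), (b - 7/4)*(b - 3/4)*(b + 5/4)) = b^3 - 5*b^2/4 - 29*b/16 + 105/64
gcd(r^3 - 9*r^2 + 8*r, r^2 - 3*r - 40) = r - 8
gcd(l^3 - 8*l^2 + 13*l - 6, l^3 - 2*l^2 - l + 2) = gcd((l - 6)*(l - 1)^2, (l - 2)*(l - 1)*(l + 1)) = l - 1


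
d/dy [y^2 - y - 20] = 2*y - 1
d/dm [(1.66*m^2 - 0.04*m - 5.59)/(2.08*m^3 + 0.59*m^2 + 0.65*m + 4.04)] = (-3.4528*m^4 + 0.1664*m^3 + 35.9842*m^2 + 20.009*m + 3.4719)/(4.3264*m^6 + 2.4544*m^5 + 3.0521*m^4 + 17.5734*m^3 + 5.1897*m^2 + 5.252*m + 16.3216)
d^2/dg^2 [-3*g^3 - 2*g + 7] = -18*g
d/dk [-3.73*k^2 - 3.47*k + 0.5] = -7.46*k - 3.47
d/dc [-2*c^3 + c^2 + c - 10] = -6*c^2 + 2*c + 1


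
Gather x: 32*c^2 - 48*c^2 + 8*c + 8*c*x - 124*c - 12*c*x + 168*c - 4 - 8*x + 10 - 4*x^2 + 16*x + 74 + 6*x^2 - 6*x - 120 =-16*c^2 + 52*c + 2*x^2 + x*(2 - 4*c) - 40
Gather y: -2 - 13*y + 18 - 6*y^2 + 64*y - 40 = -6*y^2 + 51*y - 24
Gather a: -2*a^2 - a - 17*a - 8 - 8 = -2*a^2 - 18*a - 16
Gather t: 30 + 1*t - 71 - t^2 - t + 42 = 1 - t^2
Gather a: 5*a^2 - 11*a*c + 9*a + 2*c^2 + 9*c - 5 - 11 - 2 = 5*a^2 + a*(9 - 11*c) + 2*c^2 + 9*c - 18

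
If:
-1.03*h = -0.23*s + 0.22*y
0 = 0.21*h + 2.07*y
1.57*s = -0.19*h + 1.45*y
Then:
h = 0.00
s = 0.00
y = 0.00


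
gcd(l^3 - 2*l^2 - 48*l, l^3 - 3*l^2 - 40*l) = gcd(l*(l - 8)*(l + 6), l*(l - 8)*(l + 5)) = l^2 - 8*l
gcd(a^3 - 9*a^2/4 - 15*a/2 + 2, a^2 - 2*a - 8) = a^2 - 2*a - 8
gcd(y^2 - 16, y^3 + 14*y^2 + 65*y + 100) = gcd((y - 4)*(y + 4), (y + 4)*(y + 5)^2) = y + 4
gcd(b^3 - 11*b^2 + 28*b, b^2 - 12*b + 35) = b - 7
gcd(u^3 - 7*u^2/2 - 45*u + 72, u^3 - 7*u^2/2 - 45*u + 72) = u^3 - 7*u^2/2 - 45*u + 72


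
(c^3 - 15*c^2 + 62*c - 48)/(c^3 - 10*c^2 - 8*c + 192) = (c - 1)/(c + 4)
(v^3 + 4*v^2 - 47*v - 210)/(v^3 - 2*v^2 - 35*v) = (v + 6)/v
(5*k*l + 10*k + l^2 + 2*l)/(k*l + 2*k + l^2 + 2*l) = (5*k + l)/(k + l)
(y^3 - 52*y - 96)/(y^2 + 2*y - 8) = (y^3 - 52*y - 96)/(y^2 + 2*y - 8)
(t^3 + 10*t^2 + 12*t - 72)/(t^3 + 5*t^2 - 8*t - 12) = (t + 6)/(t + 1)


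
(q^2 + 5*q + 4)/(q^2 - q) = (q^2 + 5*q + 4)/(q*(q - 1))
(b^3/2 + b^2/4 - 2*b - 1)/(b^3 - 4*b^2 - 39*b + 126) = (2*b^3 + b^2 - 8*b - 4)/(4*(b^3 - 4*b^2 - 39*b + 126))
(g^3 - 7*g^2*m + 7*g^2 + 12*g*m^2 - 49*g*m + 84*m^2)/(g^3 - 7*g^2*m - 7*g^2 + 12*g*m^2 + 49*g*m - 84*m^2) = (g + 7)/(g - 7)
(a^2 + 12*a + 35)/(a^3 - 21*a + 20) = (a + 7)/(a^2 - 5*a + 4)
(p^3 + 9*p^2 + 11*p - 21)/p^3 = 1 + 9/p + 11/p^2 - 21/p^3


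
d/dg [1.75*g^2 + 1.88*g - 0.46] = 3.5*g + 1.88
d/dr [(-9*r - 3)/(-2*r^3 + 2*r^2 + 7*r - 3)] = 12*(-3*r^3 + r + 4)/(4*r^6 - 8*r^5 - 24*r^4 + 40*r^3 + 37*r^2 - 42*r + 9)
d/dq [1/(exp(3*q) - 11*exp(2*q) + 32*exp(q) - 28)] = (-3*exp(2*q) + 22*exp(q) - 32)*exp(q)/(exp(3*q) - 11*exp(2*q) + 32*exp(q) - 28)^2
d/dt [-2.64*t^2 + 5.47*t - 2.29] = 5.47 - 5.28*t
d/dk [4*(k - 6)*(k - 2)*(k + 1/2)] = 12*k^2 - 60*k + 32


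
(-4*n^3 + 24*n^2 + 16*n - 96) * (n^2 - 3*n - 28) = -4*n^5 + 36*n^4 + 56*n^3 - 816*n^2 - 160*n + 2688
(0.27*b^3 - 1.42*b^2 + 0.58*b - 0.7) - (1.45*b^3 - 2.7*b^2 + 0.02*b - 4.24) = -1.18*b^3 + 1.28*b^2 + 0.56*b + 3.54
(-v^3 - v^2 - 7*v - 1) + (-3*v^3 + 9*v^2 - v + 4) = -4*v^3 + 8*v^2 - 8*v + 3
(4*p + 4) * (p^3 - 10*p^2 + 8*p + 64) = 4*p^4 - 36*p^3 - 8*p^2 + 288*p + 256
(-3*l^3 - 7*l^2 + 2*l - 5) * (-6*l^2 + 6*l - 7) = 18*l^5 + 24*l^4 - 33*l^3 + 91*l^2 - 44*l + 35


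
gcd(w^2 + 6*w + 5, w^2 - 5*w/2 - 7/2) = w + 1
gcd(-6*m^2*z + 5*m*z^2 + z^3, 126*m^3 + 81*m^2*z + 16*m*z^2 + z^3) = 6*m + z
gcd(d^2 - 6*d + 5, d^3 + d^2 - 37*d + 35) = d^2 - 6*d + 5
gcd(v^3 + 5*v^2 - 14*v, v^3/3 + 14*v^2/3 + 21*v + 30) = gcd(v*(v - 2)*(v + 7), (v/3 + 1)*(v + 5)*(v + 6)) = 1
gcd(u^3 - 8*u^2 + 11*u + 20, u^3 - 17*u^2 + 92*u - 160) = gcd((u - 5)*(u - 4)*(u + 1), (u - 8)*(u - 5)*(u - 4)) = u^2 - 9*u + 20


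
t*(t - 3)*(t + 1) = t^3 - 2*t^2 - 3*t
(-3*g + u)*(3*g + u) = -9*g^2 + u^2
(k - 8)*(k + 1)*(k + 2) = k^3 - 5*k^2 - 22*k - 16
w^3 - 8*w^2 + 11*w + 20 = (w - 5)*(w - 4)*(w + 1)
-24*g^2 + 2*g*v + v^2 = (-4*g + v)*(6*g + v)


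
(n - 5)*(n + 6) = n^2 + n - 30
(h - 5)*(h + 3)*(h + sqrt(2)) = h^3 - 2*h^2 + sqrt(2)*h^2 - 15*h - 2*sqrt(2)*h - 15*sqrt(2)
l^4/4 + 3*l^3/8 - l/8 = l*(l/4 + 1/4)*(l - 1/2)*(l + 1)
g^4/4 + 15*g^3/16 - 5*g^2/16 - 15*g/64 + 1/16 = (g/4 + 1)*(g - 1/2)*(g - 1/4)*(g + 1/2)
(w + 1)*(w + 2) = w^2 + 3*w + 2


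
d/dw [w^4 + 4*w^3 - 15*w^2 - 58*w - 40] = 4*w^3 + 12*w^2 - 30*w - 58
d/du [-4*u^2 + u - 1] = 1 - 8*u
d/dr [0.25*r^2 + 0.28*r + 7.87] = 0.5*r + 0.28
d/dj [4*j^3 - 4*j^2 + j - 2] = 12*j^2 - 8*j + 1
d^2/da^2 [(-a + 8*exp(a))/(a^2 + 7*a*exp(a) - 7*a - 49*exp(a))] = (-2*(a - 8*exp(a))*(7*a*exp(a) + 2*a - 42*exp(a) - 7)^2 + ((a - 8*exp(a))*(7*a*exp(a) - 35*exp(a) + 2) - 2*(8*exp(a) - 1)*(7*a*exp(a) + 2*a - 42*exp(a) - 7))*(a^2 + 7*a*exp(a) - 7*a - 49*exp(a)) + 8*(a^2 + 7*a*exp(a) - 7*a - 49*exp(a))^2*exp(a))/(a^2 + 7*a*exp(a) - 7*a - 49*exp(a))^3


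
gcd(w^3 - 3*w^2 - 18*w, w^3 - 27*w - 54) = w^2 - 3*w - 18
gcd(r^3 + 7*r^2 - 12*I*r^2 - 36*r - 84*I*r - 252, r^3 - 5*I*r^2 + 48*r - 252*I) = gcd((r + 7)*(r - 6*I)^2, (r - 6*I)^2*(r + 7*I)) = r^2 - 12*I*r - 36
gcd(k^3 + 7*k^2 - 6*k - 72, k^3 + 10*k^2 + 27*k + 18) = k + 6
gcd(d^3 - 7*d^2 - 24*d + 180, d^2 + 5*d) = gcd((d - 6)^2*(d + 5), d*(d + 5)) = d + 5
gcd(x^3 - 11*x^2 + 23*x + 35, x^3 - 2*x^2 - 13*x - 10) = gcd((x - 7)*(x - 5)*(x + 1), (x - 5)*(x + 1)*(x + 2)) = x^2 - 4*x - 5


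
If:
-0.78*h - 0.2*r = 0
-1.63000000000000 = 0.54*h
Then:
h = -3.02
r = 11.77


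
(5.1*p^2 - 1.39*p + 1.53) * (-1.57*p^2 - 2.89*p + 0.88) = -8.007*p^4 - 12.5567*p^3 + 6.103*p^2 - 5.6449*p + 1.3464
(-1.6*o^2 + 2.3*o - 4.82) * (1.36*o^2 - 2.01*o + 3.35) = -2.176*o^4 + 6.344*o^3 - 16.5382*o^2 + 17.3932*o - 16.147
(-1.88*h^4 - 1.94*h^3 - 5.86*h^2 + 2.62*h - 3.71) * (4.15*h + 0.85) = -7.802*h^5 - 9.649*h^4 - 25.968*h^3 + 5.892*h^2 - 13.1695*h - 3.1535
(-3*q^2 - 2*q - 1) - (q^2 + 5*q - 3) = -4*q^2 - 7*q + 2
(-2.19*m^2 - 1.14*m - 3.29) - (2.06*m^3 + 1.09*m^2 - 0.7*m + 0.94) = -2.06*m^3 - 3.28*m^2 - 0.44*m - 4.23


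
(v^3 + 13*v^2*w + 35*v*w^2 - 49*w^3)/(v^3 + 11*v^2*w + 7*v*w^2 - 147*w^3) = (v - w)/(v - 3*w)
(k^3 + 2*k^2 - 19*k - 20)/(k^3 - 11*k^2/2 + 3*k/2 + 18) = 2*(k^2 + 6*k + 5)/(2*k^2 - 3*k - 9)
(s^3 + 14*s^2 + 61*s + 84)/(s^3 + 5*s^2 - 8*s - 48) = (s^2 + 10*s + 21)/(s^2 + s - 12)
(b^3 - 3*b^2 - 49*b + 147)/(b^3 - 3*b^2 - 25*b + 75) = (b^2 - 49)/(b^2 - 25)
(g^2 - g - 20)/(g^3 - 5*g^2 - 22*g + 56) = (g - 5)/(g^2 - 9*g + 14)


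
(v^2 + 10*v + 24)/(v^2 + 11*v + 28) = (v + 6)/(v + 7)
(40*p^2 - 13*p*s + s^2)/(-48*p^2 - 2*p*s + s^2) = (-5*p + s)/(6*p + s)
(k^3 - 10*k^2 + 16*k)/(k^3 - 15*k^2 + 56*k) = (k - 2)/(k - 7)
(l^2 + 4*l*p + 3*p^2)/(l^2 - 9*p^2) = (-l - p)/(-l + 3*p)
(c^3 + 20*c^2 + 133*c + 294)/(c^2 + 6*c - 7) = (c^2 + 13*c + 42)/(c - 1)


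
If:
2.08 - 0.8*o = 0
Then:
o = 2.60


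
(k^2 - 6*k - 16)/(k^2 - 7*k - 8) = (k + 2)/(k + 1)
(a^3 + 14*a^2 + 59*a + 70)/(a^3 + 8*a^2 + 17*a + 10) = (a + 7)/(a + 1)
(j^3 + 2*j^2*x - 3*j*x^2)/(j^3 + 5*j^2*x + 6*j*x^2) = (j - x)/(j + 2*x)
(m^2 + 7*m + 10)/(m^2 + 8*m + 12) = (m + 5)/(m + 6)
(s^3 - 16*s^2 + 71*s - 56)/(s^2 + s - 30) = (s^3 - 16*s^2 + 71*s - 56)/(s^2 + s - 30)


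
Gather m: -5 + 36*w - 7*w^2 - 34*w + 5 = -7*w^2 + 2*w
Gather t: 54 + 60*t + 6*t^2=6*t^2 + 60*t + 54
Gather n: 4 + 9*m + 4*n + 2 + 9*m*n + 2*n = 9*m + n*(9*m + 6) + 6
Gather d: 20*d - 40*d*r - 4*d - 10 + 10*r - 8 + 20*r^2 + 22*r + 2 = d*(16 - 40*r) + 20*r^2 + 32*r - 16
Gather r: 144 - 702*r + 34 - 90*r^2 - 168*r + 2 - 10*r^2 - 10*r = -100*r^2 - 880*r + 180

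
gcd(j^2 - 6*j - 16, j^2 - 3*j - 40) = j - 8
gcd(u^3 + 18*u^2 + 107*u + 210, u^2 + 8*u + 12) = u + 6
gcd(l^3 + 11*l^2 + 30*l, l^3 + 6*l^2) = l^2 + 6*l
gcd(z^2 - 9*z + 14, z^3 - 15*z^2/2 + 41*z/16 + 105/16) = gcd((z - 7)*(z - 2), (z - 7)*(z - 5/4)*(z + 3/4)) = z - 7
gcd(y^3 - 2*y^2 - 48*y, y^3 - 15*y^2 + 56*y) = y^2 - 8*y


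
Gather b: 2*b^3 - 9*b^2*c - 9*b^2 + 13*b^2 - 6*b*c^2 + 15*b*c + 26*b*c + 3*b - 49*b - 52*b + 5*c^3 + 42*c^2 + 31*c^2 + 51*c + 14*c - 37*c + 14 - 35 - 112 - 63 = 2*b^3 + b^2*(4 - 9*c) + b*(-6*c^2 + 41*c - 98) + 5*c^3 + 73*c^2 + 28*c - 196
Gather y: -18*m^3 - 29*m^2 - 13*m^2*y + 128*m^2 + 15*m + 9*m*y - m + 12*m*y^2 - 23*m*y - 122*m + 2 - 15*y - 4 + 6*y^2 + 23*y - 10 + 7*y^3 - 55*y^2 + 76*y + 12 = -18*m^3 + 99*m^2 - 108*m + 7*y^3 + y^2*(12*m - 49) + y*(-13*m^2 - 14*m + 84)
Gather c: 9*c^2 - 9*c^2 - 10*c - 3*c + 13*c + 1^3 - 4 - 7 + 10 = 0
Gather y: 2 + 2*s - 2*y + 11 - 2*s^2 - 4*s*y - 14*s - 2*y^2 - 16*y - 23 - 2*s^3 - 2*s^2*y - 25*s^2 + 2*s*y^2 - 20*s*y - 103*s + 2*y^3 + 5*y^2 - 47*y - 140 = -2*s^3 - 27*s^2 - 115*s + 2*y^3 + y^2*(2*s + 3) + y*(-2*s^2 - 24*s - 65) - 150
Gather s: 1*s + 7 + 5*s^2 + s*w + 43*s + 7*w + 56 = 5*s^2 + s*(w + 44) + 7*w + 63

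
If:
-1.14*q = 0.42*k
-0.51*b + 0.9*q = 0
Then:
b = 1.76470588235294*q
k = -2.71428571428571*q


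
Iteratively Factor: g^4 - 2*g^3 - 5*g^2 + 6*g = (g + 2)*(g^3 - 4*g^2 + 3*g) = (g - 1)*(g + 2)*(g^2 - 3*g) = (g - 3)*(g - 1)*(g + 2)*(g)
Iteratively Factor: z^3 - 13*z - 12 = (z + 1)*(z^2 - z - 12) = (z + 1)*(z + 3)*(z - 4)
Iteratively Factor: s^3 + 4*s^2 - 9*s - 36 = (s - 3)*(s^2 + 7*s + 12) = (s - 3)*(s + 4)*(s + 3)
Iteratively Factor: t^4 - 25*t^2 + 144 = (t + 4)*(t^3 - 4*t^2 - 9*t + 36) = (t - 4)*(t + 4)*(t^2 - 9) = (t - 4)*(t + 3)*(t + 4)*(t - 3)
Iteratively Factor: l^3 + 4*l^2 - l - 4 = (l + 1)*(l^2 + 3*l - 4) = (l - 1)*(l + 1)*(l + 4)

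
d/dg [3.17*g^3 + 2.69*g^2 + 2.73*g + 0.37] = 9.51*g^2 + 5.38*g + 2.73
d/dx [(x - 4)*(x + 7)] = 2*x + 3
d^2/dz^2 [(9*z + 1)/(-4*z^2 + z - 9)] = 2*(-(8*z - 1)^2*(9*z + 1) + (108*z - 5)*(4*z^2 - z + 9))/(4*z^2 - z + 9)^3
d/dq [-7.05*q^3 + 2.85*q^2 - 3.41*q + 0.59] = -21.15*q^2 + 5.7*q - 3.41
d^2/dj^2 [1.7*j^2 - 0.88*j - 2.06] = 3.40000000000000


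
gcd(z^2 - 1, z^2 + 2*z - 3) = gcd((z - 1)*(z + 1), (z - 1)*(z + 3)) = z - 1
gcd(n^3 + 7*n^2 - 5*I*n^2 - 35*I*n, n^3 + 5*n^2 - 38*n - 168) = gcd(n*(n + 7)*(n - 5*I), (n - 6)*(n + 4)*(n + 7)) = n + 7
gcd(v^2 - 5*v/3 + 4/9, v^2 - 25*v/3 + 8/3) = v - 1/3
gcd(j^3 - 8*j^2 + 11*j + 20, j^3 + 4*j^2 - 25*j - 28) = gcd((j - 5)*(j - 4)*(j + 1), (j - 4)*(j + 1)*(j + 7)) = j^2 - 3*j - 4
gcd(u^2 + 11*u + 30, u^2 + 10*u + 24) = u + 6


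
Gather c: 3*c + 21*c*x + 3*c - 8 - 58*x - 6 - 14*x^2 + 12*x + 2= c*(21*x + 6) - 14*x^2 - 46*x - 12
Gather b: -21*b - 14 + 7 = -21*b - 7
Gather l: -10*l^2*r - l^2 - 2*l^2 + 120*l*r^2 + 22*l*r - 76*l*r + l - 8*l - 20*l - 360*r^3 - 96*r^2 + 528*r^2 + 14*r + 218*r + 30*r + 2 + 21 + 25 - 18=l^2*(-10*r - 3) + l*(120*r^2 - 54*r - 27) - 360*r^3 + 432*r^2 + 262*r + 30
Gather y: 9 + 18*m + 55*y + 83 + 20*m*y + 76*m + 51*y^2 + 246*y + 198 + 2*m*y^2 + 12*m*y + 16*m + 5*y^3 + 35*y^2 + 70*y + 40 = 110*m + 5*y^3 + y^2*(2*m + 86) + y*(32*m + 371) + 330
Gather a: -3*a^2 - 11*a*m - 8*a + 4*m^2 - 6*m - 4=-3*a^2 + a*(-11*m - 8) + 4*m^2 - 6*m - 4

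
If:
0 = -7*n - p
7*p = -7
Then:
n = 1/7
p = -1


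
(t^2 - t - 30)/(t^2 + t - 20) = (t - 6)/(t - 4)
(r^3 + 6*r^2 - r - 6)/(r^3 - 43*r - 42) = (r - 1)/(r - 7)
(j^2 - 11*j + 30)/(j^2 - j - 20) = (j - 6)/(j + 4)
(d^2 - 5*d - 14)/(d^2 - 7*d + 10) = (d^2 - 5*d - 14)/(d^2 - 7*d + 10)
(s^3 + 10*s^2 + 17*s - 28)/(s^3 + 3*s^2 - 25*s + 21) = (s + 4)/(s - 3)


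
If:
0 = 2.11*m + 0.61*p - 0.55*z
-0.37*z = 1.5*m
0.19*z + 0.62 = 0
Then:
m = 0.80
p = -5.73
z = -3.26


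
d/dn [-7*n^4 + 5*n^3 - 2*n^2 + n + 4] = -28*n^3 + 15*n^2 - 4*n + 1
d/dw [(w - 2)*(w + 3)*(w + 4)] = 3*w^2 + 10*w - 2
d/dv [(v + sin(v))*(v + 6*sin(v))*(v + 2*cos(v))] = -(v + sin(v))*(v + 6*sin(v))*(2*sin(v) - 1) + (v + sin(v))*(v + 2*cos(v))*(6*cos(v) + 1) + (v + 6*sin(v))*(v + 2*cos(v))*(cos(v) + 1)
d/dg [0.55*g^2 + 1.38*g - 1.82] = 1.1*g + 1.38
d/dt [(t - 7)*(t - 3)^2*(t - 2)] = 4*t^3 - 45*t^2 + 154*t - 165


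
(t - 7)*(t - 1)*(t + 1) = t^3 - 7*t^2 - t + 7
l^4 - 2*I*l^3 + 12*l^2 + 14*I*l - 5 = (l - 5*I)*(l + I)^3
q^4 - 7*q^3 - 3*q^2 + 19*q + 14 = (q - 7)*(q - 2)*(q + 1)^2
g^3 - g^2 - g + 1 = (g - 1)^2*(g + 1)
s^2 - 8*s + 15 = (s - 5)*(s - 3)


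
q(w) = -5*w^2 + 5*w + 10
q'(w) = 5 - 10*w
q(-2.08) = -22.03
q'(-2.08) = 25.80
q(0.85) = 10.64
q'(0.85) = -3.50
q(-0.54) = 5.84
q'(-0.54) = 10.40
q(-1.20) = -3.20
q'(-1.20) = 17.00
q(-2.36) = -29.65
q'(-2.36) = 28.60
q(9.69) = -411.03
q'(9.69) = -91.90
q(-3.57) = -71.57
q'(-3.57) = 40.70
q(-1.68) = -12.51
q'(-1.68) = 21.80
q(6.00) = -140.00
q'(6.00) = -55.00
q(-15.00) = -1190.00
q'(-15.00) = 155.00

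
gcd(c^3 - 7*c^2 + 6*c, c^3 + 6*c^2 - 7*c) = c^2 - c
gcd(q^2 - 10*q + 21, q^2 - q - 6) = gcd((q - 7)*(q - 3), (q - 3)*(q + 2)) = q - 3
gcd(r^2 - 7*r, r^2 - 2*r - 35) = r - 7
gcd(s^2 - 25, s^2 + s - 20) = s + 5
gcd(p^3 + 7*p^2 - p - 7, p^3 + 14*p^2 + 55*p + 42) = p^2 + 8*p + 7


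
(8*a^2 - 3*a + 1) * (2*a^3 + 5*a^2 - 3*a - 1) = 16*a^5 + 34*a^4 - 37*a^3 + 6*a^2 - 1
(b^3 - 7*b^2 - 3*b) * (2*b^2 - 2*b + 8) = 2*b^5 - 16*b^4 + 16*b^3 - 50*b^2 - 24*b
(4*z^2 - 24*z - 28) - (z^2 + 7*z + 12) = 3*z^2 - 31*z - 40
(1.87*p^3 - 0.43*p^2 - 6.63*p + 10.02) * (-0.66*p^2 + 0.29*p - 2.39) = -1.2342*p^5 + 0.8261*p^4 - 0.2182*p^3 - 7.5082*p^2 + 18.7515*p - 23.9478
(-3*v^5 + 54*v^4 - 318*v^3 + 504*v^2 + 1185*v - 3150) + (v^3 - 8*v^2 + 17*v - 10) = -3*v^5 + 54*v^4 - 317*v^3 + 496*v^2 + 1202*v - 3160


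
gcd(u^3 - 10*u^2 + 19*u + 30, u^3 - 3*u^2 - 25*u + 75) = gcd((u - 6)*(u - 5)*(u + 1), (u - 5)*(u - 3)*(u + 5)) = u - 5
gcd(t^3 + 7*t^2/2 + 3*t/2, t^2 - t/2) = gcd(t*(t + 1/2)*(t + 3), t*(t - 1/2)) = t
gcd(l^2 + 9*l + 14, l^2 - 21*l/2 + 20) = 1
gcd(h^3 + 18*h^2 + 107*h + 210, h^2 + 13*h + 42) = h^2 + 13*h + 42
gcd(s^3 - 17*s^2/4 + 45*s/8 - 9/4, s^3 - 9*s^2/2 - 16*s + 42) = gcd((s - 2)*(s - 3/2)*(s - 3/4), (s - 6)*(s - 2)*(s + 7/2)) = s - 2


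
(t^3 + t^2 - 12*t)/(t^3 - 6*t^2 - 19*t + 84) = t/(t - 7)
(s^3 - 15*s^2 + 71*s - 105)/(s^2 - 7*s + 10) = (s^2 - 10*s + 21)/(s - 2)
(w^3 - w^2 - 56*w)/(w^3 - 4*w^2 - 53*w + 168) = w/(w - 3)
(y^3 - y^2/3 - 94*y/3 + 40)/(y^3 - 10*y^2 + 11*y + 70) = (y^2 + 14*y/3 - 8)/(y^2 - 5*y - 14)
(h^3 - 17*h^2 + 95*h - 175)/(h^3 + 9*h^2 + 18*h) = (h^3 - 17*h^2 + 95*h - 175)/(h*(h^2 + 9*h + 18))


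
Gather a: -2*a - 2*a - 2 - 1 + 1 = -4*a - 2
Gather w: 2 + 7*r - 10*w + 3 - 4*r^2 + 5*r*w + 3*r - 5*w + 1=-4*r^2 + 10*r + w*(5*r - 15) + 6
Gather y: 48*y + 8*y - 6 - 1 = 56*y - 7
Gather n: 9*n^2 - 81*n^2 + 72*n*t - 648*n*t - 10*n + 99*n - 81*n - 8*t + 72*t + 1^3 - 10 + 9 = -72*n^2 + n*(8 - 576*t) + 64*t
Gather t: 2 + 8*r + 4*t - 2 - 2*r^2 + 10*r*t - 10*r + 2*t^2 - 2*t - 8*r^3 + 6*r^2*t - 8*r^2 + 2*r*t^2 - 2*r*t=-8*r^3 - 10*r^2 - 2*r + t^2*(2*r + 2) + t*(6*r^2 + 8*r + 2)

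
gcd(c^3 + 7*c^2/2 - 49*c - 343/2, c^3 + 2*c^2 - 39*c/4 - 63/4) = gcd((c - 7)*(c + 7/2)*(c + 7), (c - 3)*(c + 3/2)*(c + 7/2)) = c + 7/2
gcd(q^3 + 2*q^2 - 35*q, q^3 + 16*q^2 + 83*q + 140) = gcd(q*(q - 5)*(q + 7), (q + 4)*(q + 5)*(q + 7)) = q + 7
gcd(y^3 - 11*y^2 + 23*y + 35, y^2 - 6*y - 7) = y^2 - 6*y - 7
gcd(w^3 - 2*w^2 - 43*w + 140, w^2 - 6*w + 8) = w - 4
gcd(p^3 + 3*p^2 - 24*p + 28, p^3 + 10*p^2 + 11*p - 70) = p^2 + 5*p - 14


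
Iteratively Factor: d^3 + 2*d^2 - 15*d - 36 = (d + 3)*(d^2 - d - 12) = (d + 3)^2*(d - 4)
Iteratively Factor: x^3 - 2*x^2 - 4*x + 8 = (x - 2)*(x^2 - 4) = (x - 2)*(x + 2)*(x - 2)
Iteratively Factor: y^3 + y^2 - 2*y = (y + 2)*(y^2 - y) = (y - 1)*(y + 2)*(y)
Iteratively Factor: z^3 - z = (z)*(z^2 - 1) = z*(z - 1)*(z + 1)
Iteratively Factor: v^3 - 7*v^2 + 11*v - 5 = (v - 1)*(v^2 - 6*v + 5) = (v - 1)^2*(v - 5)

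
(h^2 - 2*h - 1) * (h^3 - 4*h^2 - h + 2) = h^5 - 6*h^4 + 6*h^3 + 8*h^2 - 3*h - 2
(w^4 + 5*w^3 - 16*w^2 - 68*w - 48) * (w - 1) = w^5 + 4*w^4 - 21*w^3 - 52*w^2 + 20*w + 48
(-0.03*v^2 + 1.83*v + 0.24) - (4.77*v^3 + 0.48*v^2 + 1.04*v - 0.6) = -4.77*v^3 - 0.51*v^2 + 0.79*v + 0.84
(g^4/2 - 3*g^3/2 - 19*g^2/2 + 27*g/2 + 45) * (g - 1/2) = g^5/2 - 7*g^4/4 - 35*g^3/4 + 73*g^2/4 + 153*g/4 - 45/2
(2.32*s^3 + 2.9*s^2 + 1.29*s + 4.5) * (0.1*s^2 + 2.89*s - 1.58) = 0.232*s^5 + 6.9948*s^4 + 4.8444*s^3 - 0.403899999999999*s^2 + 10.9668*s - 7.11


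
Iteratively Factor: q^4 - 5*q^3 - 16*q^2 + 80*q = (q - 5)*(q^3 - 16*q) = q*(q - 5)*(q^2 - 16) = q*(q - 5)*(q + 4)*(q - 4)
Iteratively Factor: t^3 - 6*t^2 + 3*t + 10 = (t + 1)*(t^2 - 7*t + 10) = (t - 2)*(t + 1)*(t - 5)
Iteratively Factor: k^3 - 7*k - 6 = (k - 3)*(k^2 + 3*k + 2) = (k - 3)*(k + 1)*(k + 2)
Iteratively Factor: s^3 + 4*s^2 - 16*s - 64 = (s + 4)*(s^2 - 16) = (s - 4)*(s + 4)*(s + 4)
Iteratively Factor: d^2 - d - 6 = (d + 2)*(d - 3)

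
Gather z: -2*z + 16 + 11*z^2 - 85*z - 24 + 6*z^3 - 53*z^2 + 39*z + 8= 6*z^3 - 42*z^2 - 48*z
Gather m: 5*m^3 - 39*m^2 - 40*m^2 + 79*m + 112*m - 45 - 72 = 5*m^3 - 79*m^2 + 191*m - 117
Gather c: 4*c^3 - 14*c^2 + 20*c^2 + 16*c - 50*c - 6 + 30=4*c^3 + 6*c^2 - 34*c + 24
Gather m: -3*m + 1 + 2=3 - 3*m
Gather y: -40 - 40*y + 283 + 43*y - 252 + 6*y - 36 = 9*y - 45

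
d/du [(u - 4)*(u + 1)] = 2*u - 3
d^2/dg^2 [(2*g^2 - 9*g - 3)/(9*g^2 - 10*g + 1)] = 2*(-549*g^3 - 783*g^2 + 1053*g - 361)/(729*g^6 - 2430*g^5 + 2943*g^4 - 1540*g^3 + 327*g^2 - 30*g + 1)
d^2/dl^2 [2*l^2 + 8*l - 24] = 4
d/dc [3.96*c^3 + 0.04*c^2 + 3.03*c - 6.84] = 11.88*c^2 + 0.08*c + 3.03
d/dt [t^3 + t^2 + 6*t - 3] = 3*t^2 + 2*t + 6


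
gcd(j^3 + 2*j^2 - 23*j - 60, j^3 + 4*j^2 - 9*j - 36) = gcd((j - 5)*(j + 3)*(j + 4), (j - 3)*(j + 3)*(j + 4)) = j^2 + 7*j + 12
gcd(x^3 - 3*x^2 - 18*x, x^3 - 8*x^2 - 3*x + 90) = x^2 - 3*x - 18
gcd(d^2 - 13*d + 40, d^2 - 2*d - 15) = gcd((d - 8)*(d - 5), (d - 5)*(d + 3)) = d - 5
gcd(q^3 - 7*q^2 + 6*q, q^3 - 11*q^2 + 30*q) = q^2 - 6*q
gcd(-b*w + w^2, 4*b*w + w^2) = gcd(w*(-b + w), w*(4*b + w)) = w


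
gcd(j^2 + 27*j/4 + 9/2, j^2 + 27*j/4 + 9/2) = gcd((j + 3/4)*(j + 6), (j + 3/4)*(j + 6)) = j^2 + 27*j/4 + 9/2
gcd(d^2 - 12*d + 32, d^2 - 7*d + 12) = d - 4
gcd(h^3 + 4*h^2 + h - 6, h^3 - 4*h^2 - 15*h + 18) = h^2 + 2*h - 3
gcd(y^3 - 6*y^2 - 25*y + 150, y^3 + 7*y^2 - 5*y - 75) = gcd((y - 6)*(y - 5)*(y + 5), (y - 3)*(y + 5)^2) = y + 5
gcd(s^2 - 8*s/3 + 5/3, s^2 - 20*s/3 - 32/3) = 1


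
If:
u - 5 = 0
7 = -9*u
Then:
No Solution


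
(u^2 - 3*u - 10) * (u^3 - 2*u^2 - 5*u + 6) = u^5 - 5*u^4 - 9*u^3 + 41*u^2 + 32*u - 60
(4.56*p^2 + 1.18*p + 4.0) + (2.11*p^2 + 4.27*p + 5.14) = 6.67*p^2 + 5.45*p + 9.14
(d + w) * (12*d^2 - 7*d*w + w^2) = 12*d^3 + 5*d^2*w - 6*d*w^2 + w^3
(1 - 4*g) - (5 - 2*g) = -2*g - 4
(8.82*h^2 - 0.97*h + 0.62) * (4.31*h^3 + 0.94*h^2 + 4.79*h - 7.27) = 38.0142*h^5 + 4.1101*h^4 + 44.0082*h^3 - 68.1849*h^2 + 10.0217*h - 4.5074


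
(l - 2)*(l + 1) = l^2 - l - 2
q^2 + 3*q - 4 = (q - 1)*(q + 4)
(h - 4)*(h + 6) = h^2 + 2*h - 24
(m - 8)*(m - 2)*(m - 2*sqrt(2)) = m^3 - 10*m^2 - 2*sqrt(2)*m^2 + 16*m + 20*sqrt(2)*m - 32*sqrt(2)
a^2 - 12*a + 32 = (a - 8)*(a - 4)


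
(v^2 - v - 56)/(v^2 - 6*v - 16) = (v + 7)/(v + 2)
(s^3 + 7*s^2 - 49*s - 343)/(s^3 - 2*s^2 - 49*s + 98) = (s + 7)/(s - 2)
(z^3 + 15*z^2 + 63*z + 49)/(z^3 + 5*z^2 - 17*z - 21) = (z + 7)/(z - 3)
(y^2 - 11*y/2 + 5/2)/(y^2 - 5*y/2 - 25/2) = (2*y - 1)/(2*y + 5)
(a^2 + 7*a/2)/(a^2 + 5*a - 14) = a*(2*a + 7)/(2*(a^2 + 5*a - 14))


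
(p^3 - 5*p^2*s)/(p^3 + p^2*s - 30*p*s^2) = p/(p + 6*s)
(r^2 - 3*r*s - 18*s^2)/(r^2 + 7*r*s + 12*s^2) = (r - 6*s)/(r + 4*s)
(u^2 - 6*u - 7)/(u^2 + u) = (u - 7)/u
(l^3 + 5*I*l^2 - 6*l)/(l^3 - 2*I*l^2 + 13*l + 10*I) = l*(l + 3*I)/(l^2 - 4*I*l + 5)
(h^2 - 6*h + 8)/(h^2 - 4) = (h - 4)/(h + 2)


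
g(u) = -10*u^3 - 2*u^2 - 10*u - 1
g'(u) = -30*u^2 - 4*u - 10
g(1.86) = -90.87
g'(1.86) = -121.23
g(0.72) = -12.97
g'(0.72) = -28.43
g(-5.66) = 1804.74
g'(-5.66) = -948.43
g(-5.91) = 2052.49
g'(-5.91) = -1034.20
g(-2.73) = 214.86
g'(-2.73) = -222.67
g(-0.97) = 15.94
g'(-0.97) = -34.35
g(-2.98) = 275.68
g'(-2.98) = -264.49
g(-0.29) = 1.98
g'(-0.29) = -11.36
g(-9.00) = 7217.00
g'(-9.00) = -2404.00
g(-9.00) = 7217.00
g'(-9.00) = -2404.00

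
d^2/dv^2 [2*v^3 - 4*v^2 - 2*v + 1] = 12*v - 8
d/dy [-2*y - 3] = -2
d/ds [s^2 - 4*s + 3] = 2*s - 4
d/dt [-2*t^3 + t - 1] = 1 - 6*t^2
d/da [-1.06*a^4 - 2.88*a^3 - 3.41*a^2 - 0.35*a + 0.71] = -4.24*a^3 - 8.64*a^2 - 6.82*a - 0.35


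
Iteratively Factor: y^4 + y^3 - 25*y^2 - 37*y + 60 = (y + 4)*(y^3 - 3*y^2 - 13*y + 15) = (y - 5)*(y + 4)*(y^2 + 2*y - 3) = (y - 5)*(y + 3)*(y + 4)*(y - 1)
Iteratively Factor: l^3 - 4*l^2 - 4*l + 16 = (l + 2)*(l^2 - 6*l + 8) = (l - 4)*(l + 2)*(l - 2)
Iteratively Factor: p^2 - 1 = (p - 1)*(p + 1)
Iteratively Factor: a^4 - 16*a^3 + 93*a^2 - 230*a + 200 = (a - 4)*(a^3 - 12*a^2 + 45*a - 50) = (a - 5)*(a - 4)*(a^2 - 7*a + 10) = (a - 5)^2*(a - 4)*(a - 2)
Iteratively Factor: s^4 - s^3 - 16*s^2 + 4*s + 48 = (s + 3)*(s^3 - 4*s^2 - 4*s + 16) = (s - 2)*(s + 3)*(s^2 - 2*s - 8) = (s - 4)*(s - 2)*(s + 3)*(s + 2)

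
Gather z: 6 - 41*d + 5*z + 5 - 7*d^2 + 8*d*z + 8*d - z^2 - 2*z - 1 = -7*d^2 - 33*d - z^2 + z*(8*d + 3) + 10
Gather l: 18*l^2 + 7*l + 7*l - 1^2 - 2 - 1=18*l^2 + 14*l - 4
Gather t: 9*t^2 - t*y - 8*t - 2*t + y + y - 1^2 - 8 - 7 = 9*t^2 + t*(-y - 10) + 2*y - 16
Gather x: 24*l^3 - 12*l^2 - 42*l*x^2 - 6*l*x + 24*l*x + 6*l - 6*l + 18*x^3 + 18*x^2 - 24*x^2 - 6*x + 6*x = 24*l^3 - 12*l^2 + 18*l*x + 18*x^3 + x^2*(-42*l - 6)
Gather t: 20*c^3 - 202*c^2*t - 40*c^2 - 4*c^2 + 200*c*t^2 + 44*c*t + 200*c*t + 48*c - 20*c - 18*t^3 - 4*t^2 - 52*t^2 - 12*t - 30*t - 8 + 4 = 20*c^3 - 44*c^2 + 28*c - 18*t^3 + t^2*(200*c - 56) + t*(-202*c^2 + 244*c - 42) - 4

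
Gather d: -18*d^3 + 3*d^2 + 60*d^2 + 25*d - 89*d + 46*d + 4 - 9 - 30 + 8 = -18*d^3 + 63*d^2 - 18*d - 27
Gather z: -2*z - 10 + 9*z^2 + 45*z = 9*z^2 + 43*z - 10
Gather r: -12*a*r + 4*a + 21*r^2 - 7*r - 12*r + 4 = 4*a + 21*r^2 + r*(-12*a - 19) + 4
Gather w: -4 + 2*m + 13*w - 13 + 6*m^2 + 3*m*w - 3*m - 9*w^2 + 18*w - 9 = 6*m^2 - m - 9*w^2 + w*(3*m + 31) - 26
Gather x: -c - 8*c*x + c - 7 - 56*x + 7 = x*(-8*c - 56)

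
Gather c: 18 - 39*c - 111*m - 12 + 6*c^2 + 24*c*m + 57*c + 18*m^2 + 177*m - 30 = 6*c^2 + c*(24*m + 18) + 18*m^2 + 66*m - 24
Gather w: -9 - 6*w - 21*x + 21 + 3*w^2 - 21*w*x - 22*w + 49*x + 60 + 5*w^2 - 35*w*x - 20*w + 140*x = 8*w^2 + w*(-56*x - 48) + 168*x + 72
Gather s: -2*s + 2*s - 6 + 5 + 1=0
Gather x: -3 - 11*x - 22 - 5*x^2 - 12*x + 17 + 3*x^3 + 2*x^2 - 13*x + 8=3*x^3 - 3*x^2 - 36*x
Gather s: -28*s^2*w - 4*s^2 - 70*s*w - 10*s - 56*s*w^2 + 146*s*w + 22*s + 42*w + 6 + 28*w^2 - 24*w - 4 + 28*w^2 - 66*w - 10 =s^2*(-28*w - 4) + s*(-56*w^2 + 76*w + 12) + 56*w^2 - 48*w - 8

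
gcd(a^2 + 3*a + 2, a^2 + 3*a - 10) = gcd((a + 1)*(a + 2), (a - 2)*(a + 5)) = 1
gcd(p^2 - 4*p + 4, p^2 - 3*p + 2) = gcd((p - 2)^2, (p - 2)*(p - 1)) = p - 2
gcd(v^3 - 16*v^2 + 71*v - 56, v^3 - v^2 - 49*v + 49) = v^2 - 8*v + 7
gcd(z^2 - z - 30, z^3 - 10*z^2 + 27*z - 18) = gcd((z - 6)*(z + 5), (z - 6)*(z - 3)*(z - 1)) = z - 6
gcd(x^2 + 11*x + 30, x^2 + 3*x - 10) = x + 5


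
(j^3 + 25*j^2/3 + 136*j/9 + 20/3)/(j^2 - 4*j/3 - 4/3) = (j^2 + 23*j/3 + 10)/(j - 2)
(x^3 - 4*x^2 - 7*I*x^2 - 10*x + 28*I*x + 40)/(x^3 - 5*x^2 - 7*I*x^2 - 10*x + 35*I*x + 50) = (x - 4)/(x - 5)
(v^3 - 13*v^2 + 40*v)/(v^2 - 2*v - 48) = v*(v - 5)/(v + 6)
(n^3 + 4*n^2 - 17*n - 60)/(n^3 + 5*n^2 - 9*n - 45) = (n - 4)/(n - 3)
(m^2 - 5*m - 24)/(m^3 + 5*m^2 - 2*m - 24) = (m - 8)/(m^2 + 2*m - 8)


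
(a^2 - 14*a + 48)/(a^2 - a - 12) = (-a^2 + 14*a - 48)/(-a^2 + a + 12)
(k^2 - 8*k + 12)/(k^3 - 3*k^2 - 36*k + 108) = (k - 2)/(k^2 + 3*k - 18)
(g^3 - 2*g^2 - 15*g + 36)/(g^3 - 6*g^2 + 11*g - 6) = (g^2 + g - 12)/(g^2 - 3*g + 2)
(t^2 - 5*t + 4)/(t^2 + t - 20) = (t - 1)/(t + 5)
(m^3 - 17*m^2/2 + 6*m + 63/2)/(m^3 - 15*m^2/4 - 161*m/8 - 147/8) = 4*(m - 3)/(4*m + 7)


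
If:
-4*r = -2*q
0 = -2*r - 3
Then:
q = -3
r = -3/2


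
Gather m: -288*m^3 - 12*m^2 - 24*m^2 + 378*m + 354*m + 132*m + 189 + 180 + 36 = -288*m^3 - 36*m^2 + 864*m + 405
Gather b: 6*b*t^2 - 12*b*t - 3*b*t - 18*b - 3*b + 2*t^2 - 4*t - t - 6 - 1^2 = b*(6*t^2 - 15*t - 21) + 2*t^2 - 5*t - 7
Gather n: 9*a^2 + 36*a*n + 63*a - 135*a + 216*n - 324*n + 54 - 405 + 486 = 9*a^2 - 72*a + n*(36*a - 108) + 135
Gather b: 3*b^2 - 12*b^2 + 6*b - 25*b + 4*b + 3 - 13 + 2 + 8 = -9*b^2 - 15*b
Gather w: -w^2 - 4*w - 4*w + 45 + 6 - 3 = -w^2 - 8*w + 48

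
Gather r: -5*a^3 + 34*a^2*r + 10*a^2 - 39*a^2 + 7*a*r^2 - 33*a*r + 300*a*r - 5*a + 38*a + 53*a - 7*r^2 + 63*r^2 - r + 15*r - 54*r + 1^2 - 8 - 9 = -5*a^3 - 29*a^2 + 86*a + r^2*(7*a + 56) + r*(34*a^2 + 267*a - 40) - 16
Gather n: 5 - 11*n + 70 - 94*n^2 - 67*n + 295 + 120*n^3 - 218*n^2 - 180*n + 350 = 120*n^3 - 312*n^2 - 258*n + 720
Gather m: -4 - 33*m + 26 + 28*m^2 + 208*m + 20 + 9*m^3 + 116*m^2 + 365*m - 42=9*m^3 + 144*m^2 + 540*m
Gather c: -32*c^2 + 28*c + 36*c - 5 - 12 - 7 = -32*c^2 + 64*c - 24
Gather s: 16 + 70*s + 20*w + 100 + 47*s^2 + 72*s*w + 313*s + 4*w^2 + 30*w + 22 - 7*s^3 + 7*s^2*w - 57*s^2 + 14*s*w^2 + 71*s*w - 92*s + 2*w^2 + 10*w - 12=-7*s^3 + s^2*(7*w - 10) + s*(14*w^2 + 143*w + 291) + 6*w^2 + 60*w + 126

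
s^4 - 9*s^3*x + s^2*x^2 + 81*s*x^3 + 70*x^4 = (s - 7*x)*(s - 5*x)*(s + x)*(s + 2*x)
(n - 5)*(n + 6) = n^2 + n - 30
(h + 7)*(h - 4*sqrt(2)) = h^2 - 4*sqrt(2)*h + 7*h - 28*sqrt(2)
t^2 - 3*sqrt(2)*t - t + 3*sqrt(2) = (t - 1)*(t - 3*sqrt(2))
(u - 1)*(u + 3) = u^2 + 2*u - 3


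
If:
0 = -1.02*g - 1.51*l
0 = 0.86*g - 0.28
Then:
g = 0.33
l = -0.22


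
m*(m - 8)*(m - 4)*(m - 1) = m^4 - 13*m^3 + 44*m^2 - 32*m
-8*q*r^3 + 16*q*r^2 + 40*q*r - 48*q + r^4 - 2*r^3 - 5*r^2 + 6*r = (-8*q + r)*(r - 3)*(r - 1)*(r + 2)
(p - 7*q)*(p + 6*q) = p^2 - p*q - 42*q^2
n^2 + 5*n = n*(n + 5)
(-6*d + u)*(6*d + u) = -36*d^2 + u^2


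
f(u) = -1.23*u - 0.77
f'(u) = -1.23000000000000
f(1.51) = -2.63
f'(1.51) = -1.23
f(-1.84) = 1.49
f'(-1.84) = -1.23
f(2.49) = -3.83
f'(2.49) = -1.23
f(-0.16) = -0.57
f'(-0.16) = -1.23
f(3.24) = -4.76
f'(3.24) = -1.23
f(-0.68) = 0.07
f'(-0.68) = -1.23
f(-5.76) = 6.31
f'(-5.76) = -1.23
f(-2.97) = 2.88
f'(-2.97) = -1.23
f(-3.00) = 2.92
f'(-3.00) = -1.23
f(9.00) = -11.84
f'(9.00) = -1.23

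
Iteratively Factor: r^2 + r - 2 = (r + 2)*(r - 1)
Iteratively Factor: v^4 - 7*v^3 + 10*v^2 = (v)*(v^3 - 7*v^2 + 10*v) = v*(v - 2)*(v^2 - 5*v) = v*(v - 5)*(v - 2)*(v)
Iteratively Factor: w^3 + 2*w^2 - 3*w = (w + 3)*(w^2 - w) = (w - 1)*(w + 3)*(w)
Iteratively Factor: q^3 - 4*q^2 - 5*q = (q)*(q^2 - 4*q - 5) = q*(q - 5)*(q + 1)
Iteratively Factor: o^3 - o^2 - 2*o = (o + 1)*(o^2 - 2*o) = o*(o + 1)*(o - 2)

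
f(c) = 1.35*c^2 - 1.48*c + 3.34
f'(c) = 2.7*c - 1.48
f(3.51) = 14.78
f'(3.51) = 8.00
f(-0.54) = 4.53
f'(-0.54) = -2.94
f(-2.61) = 16.40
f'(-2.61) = -8.53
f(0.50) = 2.94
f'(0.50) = -0.13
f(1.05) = 3.27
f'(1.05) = 1.36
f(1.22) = 3.54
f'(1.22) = 1.81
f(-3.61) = 26.28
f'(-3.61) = -11.23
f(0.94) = 3.14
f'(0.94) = 1.06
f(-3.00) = 19.93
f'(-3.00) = -9.58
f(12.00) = 179.98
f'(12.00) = 30.92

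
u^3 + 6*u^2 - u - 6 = (u - 1)*(u + 1)*(u + 6)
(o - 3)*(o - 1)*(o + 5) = o^3 + o^2 - 17*o + 15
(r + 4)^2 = r^2 + 8*r + 16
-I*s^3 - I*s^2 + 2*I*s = s*(s + 2)*(-I*s + I)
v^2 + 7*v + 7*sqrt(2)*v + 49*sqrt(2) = (v + 7)*(v + 7*sqrt(2))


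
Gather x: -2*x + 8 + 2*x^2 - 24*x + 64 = 2*x^2 - 26*x + 72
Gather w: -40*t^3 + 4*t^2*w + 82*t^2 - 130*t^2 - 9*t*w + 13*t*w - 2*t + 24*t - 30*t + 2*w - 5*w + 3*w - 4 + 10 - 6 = -40*t^3 - 48*t^2 - 8*t + w*(4*t^2 + 4*t)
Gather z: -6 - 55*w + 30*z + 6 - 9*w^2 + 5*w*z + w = -9*w^2 - 54*w + z*(5*w + 30)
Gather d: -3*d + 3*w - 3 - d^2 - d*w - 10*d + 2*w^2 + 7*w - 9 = -d^2 + d*(-w - 13) + 2*w^2 + 10*w - 12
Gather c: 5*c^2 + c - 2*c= 5*c^2 - c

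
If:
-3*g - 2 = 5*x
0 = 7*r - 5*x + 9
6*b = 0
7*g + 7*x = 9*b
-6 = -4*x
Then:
No Solution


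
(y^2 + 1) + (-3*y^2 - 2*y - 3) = -2*y^2 - 2*y - 2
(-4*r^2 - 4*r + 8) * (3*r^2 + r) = -12*r^4 - 16*r^3 + 20*r^2 + 8*r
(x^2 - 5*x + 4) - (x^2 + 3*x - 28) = 32 - 8*x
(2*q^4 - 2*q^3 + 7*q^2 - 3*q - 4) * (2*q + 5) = 4*q^5 + 6*q^4 + 4*q^3 + 29*q^2 - 23*q - 20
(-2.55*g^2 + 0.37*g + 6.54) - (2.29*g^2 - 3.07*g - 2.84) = -4.84*g^2 + 3.44*g + 9.38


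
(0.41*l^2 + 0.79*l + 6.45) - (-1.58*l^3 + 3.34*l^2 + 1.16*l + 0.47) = 1.58*l^3 - 2.93*l^2 - 0.37*l + 5.98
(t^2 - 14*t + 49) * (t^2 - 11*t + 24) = t^4 - 25*t^3 + 227*t^2 - 875*t + 1176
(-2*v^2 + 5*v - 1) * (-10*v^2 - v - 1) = 20*v^4 - 48*v^3 + 7*v^2 - 4*v + 1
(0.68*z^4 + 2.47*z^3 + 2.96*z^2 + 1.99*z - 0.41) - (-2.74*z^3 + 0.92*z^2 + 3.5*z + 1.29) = 0.68*z^4 + 5.21*z^3 + 2.04*z^2 - 1.51*z - 1.7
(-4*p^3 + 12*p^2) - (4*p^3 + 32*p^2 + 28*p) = -8*p^3 - 20*p^2 - 28*p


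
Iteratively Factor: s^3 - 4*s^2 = (s)*(s^2 - 4*s) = s^2*(s - 4)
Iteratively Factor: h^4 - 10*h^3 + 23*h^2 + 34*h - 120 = (h + 2)*(h^3 - 12*h^2 + 47*h - 60) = (h - 3)*(h + 2)*(h^2 - 9*h + 20) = (h - 4)*(h - 3)*(h + 2)*(h - 5)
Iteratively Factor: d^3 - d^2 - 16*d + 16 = (d + 4)*(d^2 - 5*d + 4) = (d - 4)*(d + 4)*(d - 1)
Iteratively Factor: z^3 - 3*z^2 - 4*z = (z)*(z^2 - 3*z - 4) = z*(z - 4)*(z + 1)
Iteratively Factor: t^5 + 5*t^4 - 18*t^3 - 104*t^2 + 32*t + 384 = (t + 4)*(t^4 + t^3 - 22*t^2 - 16*t + 96) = (t + 3)*(t + 4)*(t^3 - 2*t^2 - 16*t + 32) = (t - 2)*(t + 3)*(t + 4)*(t^2 - 16) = (t - 4)*(t - 2)*(t + 3)*(t + 4)*(t + 4)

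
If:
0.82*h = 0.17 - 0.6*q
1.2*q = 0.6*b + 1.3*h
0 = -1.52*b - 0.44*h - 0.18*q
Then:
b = -0.05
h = 0.13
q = 0.11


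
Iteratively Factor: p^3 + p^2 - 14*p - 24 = (p - 4)*(p^2 + 5*p + 6) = (p - 4)*(p + 2)*(p + 3)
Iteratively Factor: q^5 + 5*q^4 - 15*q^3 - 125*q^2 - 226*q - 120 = (q - 5)*(q^4 + 10*q^3 + 35*q^2 + 50*q + 24) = (q - 5)*(q + 2)*(q^3 + 8*q^2 + 19*q + 12) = (q - 5)*(q + 2)*(q + 4)*(q^2 + 4*q + 3) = (q - 5)*(q + 1)*(q + 2)*(q + 4)*(q + 3)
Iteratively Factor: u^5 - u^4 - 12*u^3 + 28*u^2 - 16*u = (u)*(u^4 - u^3 - 12*u^2 + 28*u - 16) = u*(u - 2)*(u^3 + u^2 - 10*u + 8) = u*(u - 2)*(u - 1)*(u^2 + 2*u - 8) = u*(u - 2)^2*(u - 1)*(u + 4)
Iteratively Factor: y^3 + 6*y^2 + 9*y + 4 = (y + 1)*(y^2 + 5*y + 4) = (y + 1)^2*(y + 4)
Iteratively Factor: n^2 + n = (n)*(n + 1)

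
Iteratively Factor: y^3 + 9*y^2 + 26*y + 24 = (y + 4)*(y^2 + 5*y + 6) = (y + 3)*(y + 4)*(y + 2)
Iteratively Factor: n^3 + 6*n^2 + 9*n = (n + 3)*(n^2 + 3*n) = n*(n + 3)*(n + 3)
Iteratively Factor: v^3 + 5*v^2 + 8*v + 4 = (v + 2)*(v^2 + 3*v + 2) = (v + 2)^2*(v + 1)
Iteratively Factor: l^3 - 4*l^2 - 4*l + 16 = (l - 4)*(l^2 - 4) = (l - 4)*(l + 2)*(l - 2)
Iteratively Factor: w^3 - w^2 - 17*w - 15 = (w + 1)*(w^2 - 2*w - 15) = (w + 1)*(w + 3)*(w - 5)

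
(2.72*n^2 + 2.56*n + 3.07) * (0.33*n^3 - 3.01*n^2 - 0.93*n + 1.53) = 0.8976*n^5 - 7.3424*n^4 - 9.2221*n^3 - 7.4599*n^2 + 1.0617*n + 4.6971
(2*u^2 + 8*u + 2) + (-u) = 2*u^2 + 7*u + 2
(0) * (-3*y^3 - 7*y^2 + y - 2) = 0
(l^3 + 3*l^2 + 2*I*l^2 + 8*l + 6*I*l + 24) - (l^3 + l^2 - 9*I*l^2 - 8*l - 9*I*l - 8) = 2*l^2 + 11*I*l^2 + 16*l + 15*I*l + 32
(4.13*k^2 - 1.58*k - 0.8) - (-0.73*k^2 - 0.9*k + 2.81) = 4.86*k^2 - 0.68*k - 3.61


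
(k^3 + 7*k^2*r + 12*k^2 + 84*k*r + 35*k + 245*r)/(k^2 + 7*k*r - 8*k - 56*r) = (k^2 + 12*k + 35)/(k - 8)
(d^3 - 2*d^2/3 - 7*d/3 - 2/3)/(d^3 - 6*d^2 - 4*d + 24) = (3*d^2 + 4*d + 1)/(3*(d^2 - 4*d - 12))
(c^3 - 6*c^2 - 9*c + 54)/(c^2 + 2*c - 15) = (c^2 - 3*c - 18)/(c + 5)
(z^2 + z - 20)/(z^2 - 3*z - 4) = (z + 5)/(z + 1)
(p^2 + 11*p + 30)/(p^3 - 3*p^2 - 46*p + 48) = (p + 5)/(p^2 - 9*p + 8)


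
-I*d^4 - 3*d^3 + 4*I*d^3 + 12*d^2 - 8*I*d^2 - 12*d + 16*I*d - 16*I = (d - 2)^2*(d - 4*I)*(-I*d + 1)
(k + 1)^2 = k^2 + 2*k + 1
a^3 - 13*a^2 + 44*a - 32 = (a - 8)*(a - 4)*(a - 1)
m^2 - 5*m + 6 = (m - 3)*(m - 2)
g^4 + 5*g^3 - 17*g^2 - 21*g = g*(g - 3)*(g + 1)*(g + 7)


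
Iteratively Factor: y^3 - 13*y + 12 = (y + 4)*(y^2 - 4*y + 3) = (y - 1)*(y + 4)*(y - 3)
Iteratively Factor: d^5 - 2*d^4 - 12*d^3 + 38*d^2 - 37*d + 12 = (d + 4)*(d^4 - 6*d^3 + 12*d^2 - 10*d + 3) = (d - 3)*(d + 4)*(d^3 - 3*d^2 + 3*d - 1) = (d - 3)*(d - 1)*(d + 4)*(d^2 - 2*d + 1) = (d - 3)*(d - 1)^2*(d + 4)*(d - 1)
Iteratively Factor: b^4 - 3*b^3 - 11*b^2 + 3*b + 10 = (b + 1)*(b^3 - 4*b^2 - 7*b + 10) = (b - 5)*(b + 1)*(b^2 + b - 2) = (b - 5)*(b + 1)*(b + 2)*(b - 1)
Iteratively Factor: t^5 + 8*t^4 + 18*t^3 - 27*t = (t + 3)*(t^4 + 5*t^3 + 3*t^2 - 9*t) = (t - 1)*(t + 3)*(t^3 + 6*t^2 + 9*t) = t*(t - 1)*(t + 3)*(t^2 + 6*t + 9) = t*(t - 1)*(t + 3)^2*(t + 3)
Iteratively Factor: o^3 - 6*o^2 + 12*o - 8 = (o - 2)*(o^2 - 4*o + 4) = (o - 2)^2*(o - 2)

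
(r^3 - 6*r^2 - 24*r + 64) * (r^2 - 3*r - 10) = r^5 - 9*r^4 - 16*r^3 + 196*r^2 + 48*r - 640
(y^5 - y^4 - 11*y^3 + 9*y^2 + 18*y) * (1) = y^5 - y^4 - 11*y^3 + 9*y^2 + 18*y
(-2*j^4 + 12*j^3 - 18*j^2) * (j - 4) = -2*j^5 + 20*j^4 - 66*j^3 + 72*j^2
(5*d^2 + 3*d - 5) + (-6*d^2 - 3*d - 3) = -d^2 - 8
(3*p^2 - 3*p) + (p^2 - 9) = 4*p^2 - 3*p - 9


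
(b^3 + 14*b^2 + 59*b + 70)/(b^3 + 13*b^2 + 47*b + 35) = (b + 2)/(b + 1)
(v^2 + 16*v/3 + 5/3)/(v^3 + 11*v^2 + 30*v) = (v + 1/3)/(v*(v + 6))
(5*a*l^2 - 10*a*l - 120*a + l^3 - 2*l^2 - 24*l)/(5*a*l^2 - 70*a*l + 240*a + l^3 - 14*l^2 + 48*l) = (l + 4)/(l - 8)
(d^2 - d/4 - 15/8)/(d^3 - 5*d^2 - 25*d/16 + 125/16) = 2*(2*d - 3)/(4*d^2 - 25*d + 25)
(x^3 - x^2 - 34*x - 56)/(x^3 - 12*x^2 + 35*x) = (x^2 + 6*x + 8)/(x*(x - 5))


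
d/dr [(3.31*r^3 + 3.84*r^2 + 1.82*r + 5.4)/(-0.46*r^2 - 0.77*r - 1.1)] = (-1.5226*r^4 - 5.0974*r^3 - 13.0426*r^2 - 3.48*r + 2.156)/(0.2116*r^4 + 0.7084*r^3 + 1.6049*r^2 + 1.694*r + 1.21)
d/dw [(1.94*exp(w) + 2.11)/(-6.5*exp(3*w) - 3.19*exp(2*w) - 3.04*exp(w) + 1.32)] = (25.22*exp(3*w) + 47.3336*exp(2*w) + 13.4618*exp(w) + 8.9752)*exp(w)/(42.25*exp(6*w) + 41.47*exp(5*w) + 49.6961*exp(4*w) + 2.2352*exp(3*w) + 0.82*exp(2*w) - 8.0256*exp(w) + 1.7424)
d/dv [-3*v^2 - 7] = -6*v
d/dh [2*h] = 2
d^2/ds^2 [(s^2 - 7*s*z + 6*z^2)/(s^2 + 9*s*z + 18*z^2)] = 8*z*(-4*s^3 - 9*s^2*z + 135*s*z^2 + 459*z^3)/(s^6 + 27*s^5*z + 297*s^4*z^2 + 1701*s^3*z^3 + 5346*s^2*z^4 + 8748*s*z^5 + 5832*z^6)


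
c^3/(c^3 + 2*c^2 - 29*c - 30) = c^3/(c^3 + 2*c^2 - 29*c - 30)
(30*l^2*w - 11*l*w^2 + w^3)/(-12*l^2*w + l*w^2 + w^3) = (30*l^2 - 11*l*w + w^2)/(-12*l^2 + l*w + w^2)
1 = 1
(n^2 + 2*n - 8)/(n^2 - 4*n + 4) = (n + 4)/(n - 2)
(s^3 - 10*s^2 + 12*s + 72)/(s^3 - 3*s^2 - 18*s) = (s^2 - 4*s - 12)/(s*(s + 3))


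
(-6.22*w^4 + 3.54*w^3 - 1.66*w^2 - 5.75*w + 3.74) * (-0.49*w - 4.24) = 3.0478*w^5 + 24.6382*w^4 - 14.1962*w^3 + 9.8559*w^2 + 22.5474*w - 15.8576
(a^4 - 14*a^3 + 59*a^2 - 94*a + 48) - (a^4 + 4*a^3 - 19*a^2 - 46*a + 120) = -18*a^3 + 78*a^2 - 48*a - 72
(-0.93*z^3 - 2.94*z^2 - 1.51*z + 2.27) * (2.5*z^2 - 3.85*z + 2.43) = -2.325*z^5 - 3.7695*z^4 + 5.2841*z^3 + 4.3443*z^2 - 12.4088*z + 5.5161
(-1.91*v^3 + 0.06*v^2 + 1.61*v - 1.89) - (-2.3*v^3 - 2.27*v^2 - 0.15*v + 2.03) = 0.39*v^3 + 2.33*v^2 + 1.76*v - 3.92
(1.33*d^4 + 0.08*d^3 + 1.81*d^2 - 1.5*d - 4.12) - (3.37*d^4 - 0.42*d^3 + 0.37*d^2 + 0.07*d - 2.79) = -2.04*d^4 + 0.5*d^3 + 1.44*d^2 - 1.57*d - 1.33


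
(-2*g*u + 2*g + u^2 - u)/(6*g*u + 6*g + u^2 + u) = (-2*g*u + 2*g + u^2 - u)/(6*g*u + 6*g + u^2 + u)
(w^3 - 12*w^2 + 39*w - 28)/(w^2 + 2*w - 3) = (w^2 - 11*w + 28)/(w + 3)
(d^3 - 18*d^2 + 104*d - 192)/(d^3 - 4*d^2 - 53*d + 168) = (d^2 - 10*d + 24)/(d^2 + 4*d - 21)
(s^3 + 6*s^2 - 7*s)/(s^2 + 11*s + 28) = s*(s - 1)/(s + 4)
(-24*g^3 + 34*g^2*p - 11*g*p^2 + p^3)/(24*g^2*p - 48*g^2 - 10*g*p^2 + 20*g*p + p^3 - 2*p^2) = (-g + p)/(p - 2)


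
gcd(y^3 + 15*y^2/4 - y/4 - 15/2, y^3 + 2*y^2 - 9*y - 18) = y^2 + 5*y + 6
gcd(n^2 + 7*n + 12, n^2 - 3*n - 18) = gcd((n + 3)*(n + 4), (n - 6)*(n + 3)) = n + 3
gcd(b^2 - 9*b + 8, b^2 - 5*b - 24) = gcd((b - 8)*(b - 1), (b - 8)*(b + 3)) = b - 8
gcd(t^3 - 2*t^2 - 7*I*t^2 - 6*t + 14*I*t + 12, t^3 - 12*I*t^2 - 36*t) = t - 6*I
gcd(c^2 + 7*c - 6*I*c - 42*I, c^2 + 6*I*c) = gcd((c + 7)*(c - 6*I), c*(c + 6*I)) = 1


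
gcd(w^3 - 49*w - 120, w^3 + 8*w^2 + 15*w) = w^2 + 8*w + 15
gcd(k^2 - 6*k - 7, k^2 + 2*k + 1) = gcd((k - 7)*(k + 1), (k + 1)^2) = k + 1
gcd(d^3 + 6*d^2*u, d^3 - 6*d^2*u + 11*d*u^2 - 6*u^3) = 1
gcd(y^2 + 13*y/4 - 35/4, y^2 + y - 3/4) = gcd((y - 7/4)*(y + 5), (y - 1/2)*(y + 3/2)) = 1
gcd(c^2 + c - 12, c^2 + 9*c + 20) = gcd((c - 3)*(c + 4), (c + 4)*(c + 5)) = c + 4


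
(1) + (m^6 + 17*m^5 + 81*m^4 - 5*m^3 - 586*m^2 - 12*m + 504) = m^6 + 17*m^5 + 81*m^4 - 5*m^3 - 586*m^2 - 12*m + 505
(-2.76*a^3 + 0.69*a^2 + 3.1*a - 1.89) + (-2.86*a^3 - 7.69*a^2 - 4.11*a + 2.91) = -5.62*a^3 - 7.0*a^2 - 1.01*a + 1.02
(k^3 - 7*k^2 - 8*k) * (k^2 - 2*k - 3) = k^5 - 9*k^4 + 3*k^3 + 37*k^2 + 24*k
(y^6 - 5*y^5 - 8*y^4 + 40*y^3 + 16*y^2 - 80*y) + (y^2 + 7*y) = y^6 - 5*y^5 - 8*y^4 + 40*y^3 + 17*y^2 - 73*y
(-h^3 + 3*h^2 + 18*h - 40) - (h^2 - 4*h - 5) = -h^3 + 2*h^2 + 22*h - 35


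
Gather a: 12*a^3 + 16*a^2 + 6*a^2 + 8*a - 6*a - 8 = 12*a^3 + 22*a^2 + 2*a - 8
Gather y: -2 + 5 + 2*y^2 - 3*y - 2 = 2*y^2 - 3*y + 1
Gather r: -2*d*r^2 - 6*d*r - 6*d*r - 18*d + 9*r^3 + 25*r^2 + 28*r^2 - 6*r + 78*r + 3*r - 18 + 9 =-18*d + 9*r^3 + r^2*(53 - 2*d) + r*(75 - 12*d) - 9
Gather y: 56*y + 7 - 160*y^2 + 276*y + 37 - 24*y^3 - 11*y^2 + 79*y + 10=-24*y^3 - 171*y^2 + 411*y + 54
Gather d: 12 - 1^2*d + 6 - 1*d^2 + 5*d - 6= -d^2 + 4*d + 12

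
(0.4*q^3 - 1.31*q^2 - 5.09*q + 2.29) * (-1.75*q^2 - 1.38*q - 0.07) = -0.7*q^5 + 1.7405*q^4 + 10.6873*q^3 + 3.1084*q^2 - 2.8039*q - 0.1603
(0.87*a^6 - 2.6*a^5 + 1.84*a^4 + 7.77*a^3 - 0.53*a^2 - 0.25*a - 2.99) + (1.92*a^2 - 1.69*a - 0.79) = 0.87*a^6 - 2.6*a^5 + 1.84*a^4 + 7.77*a^3 + 1.39*a^2 - 1.94*a - 3.78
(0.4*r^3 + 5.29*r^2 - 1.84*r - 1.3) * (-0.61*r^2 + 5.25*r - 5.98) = -0.244*r^5 - 1.1269*r^4 + 26.5029*r^3 - 40.5012*r^2 + 4.1782*r + 7.774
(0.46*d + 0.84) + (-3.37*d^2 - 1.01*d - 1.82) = -3.37*d^2 - 0.55*d - 0.98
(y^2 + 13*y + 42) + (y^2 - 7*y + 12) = 2*y^2 + 6*y + 54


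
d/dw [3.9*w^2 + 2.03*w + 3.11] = 7.8*w + 2.03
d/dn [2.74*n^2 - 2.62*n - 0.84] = 5.48*n - 2.62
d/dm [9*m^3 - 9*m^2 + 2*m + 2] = 27*m^2 - 18*m + 2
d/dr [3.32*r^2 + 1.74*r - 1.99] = 6.64*r + 1.74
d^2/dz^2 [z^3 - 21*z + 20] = 6*z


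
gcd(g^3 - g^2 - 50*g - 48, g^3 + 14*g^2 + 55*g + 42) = g^2 + 7*g + 6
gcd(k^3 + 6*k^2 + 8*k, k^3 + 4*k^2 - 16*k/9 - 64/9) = k + 4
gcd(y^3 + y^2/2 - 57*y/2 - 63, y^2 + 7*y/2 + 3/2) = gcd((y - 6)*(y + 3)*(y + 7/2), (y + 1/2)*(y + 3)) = y + 3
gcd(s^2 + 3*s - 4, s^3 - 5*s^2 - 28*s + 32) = s^2 + 3*s - 4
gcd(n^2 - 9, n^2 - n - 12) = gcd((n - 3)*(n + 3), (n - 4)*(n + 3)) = n + 3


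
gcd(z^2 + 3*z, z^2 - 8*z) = z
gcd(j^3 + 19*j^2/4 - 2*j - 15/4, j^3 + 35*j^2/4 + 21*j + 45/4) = j^2 + 23*j/4 + 15/4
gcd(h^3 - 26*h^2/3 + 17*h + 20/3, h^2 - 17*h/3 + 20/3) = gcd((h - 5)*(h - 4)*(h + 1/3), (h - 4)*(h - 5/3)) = h - 4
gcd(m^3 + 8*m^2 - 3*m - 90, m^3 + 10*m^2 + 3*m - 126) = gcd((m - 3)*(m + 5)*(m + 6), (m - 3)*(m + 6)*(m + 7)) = m^2 + 3*m - 18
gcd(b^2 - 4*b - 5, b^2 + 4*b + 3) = b + 1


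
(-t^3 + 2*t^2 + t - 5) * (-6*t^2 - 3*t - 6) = 6*t^5 - 9*t^4 - 6*t^3 + 15*t^2 + 9*t + 30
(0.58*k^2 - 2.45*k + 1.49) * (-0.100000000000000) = -0.058*k^2 + 0.245*k - 0.149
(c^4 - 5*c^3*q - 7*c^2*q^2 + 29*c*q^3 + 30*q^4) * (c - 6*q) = c^5 - 11*c^4*q + 23*c^3*q^2 + 71*c^2*q^3 - 144*c*q^4 - 180*q^5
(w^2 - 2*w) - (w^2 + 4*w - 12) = 12 - 6*w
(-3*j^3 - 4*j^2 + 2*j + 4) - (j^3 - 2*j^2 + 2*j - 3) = -4*j^3 - 2*j^2 + 7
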